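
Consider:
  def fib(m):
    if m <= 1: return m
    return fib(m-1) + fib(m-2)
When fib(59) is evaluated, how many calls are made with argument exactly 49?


Let N(m) = number of times fib(m) is called while evaluating fib(59).
N(59) = 1 (the initial call).
N(58) = 1 (only fib(59) calls it).
For 1 <= m <= 57: fib(m) is called by fib(m+1) and fib(m+2), so
  N(m) = N(m+1) + N(m+2).
fib(0) is called only by fib(2), so N(0) = N(2).
Walk down from m=59:
  N(59)=1, N(58)=1, N(57)=2, N(56)=3, N(55)=5, N(54)=8, N(53)=13, N(52)=21, N(51)=34, N(50)=55, N(49)=89
N(49) = 89


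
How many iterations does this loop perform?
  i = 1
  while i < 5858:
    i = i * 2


The loop variable doubles each iteration:
i = 1 -> 2 -> 4 -> 8 -> 16 -> 32 -> 64 -> 128 -> 256 -> 512 -> 1024 -> 2048 -> 4096 -> 8192 (stop, 8192 >= 5858)
Number of doublings = ceil(log2(5858)) = 13


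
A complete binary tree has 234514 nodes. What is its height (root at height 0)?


In a complete binary tree, level k holds nodes 2^k .. 2^(k+1)-1 (1-indexed).
Height = floor(log2(n)) = floor(log2(234514)) = 17
Check: 2^17 = 131072 <= 234514 < 262144 = 2^18


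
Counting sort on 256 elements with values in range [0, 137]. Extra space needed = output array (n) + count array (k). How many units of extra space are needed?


Output array size: 256 (to store sorted result)
Count array size: 138 (one slot per possible value, range 0 to 137)
Total extra space = 256 + 138 = 394


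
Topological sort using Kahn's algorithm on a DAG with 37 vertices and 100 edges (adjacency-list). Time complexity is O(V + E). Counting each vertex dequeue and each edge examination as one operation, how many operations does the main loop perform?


Kahn's algorithm:
  1. Compute in-degrees: O(V + E)
  2. Process queue: each vertex dequeued once (O(V))
     each edge examined once (O(E))
Total = V + E = 37 + 100 = 137


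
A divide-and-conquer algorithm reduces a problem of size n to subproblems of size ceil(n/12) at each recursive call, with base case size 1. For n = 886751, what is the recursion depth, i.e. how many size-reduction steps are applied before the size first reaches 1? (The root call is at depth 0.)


Each step divides the size by 12 (rounding up); after k steps the size is ceil(n/12^k), which equals 1 exactly when 12^k >= n.
So the depth is the smallest k with 12^k >= 886751, i.e. ceil(log_12(886751)).
12^5 = 248832 < 886751 <= 2985984 = 12^6
Recursion depth = 6


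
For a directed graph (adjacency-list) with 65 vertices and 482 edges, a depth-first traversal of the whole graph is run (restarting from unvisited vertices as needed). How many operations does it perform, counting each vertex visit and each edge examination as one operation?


A full DFS traversal visits each vertex once and examines each edge once.
V = 65
E = 482
Sum = 65 + 482 = 547


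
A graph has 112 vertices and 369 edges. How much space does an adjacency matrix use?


Adjacency matrix: V x V grid of entries
Space = V^2 = 112^2 = 112 * 112 = 12544


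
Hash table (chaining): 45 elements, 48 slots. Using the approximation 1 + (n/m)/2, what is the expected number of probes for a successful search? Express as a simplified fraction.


Computing expected probes:
alpha = 45/48
= 1 + alpha/2
= 1 + 45/(2*48)
= (2*48 + 45) / (2*48)
= 141/96 = 47/32


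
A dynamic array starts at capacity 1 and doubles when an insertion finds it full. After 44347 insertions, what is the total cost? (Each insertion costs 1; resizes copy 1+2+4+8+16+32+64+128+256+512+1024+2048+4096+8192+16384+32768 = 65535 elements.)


Insertion cost: 44347 (one per element)
Resizes occur just before inserting elements 2, 3, 5, 9, ...
Elements copied at each resize: 1 + 2 + 4 + 8 + 16 + 32 + 64 + 128 + 256 + 512 + 1024 + 2048 + 4096 + 8192 + 16384 + 32768
Sum of copies = 65535 (geometric series: 2^k - 1)
Total = 44347 + 65535 = 109882


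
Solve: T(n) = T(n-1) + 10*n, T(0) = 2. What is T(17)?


Expanding the recurrence:
T(17) = T(16) + 10*17
       = T(15) + 10*16 + 10*17
       ...
       = T(0) + 10*(1 + 2 + ... + 17)
       = 2 + 10 * 17*18/2
       = 2 + 10 * 153
       = 2 + 1530 = 1532


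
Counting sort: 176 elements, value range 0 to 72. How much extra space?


n = 176 (output array)
k = 73 (count array for 73 distinct values)
Extra space = 176 + 73 = 249


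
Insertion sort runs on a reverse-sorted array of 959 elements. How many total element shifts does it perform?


Sum of shifts = 1 + 2 + 3 + ... + 958
= 959 * 958 / 2
= 918722 / 2
= 459361


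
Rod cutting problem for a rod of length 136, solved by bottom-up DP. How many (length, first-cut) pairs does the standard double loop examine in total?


For each subproblem length i = 1..136, the inner loop considers i possible first cuts.
Total = 1 + 2 + ... + 136
= 136*(136+1)/2
= 136*137/2 = 9316


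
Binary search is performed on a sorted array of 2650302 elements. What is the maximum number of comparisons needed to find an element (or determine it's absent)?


Binary search halves the search space each comparison:
  Step 1: search space = 2650302 -> 1325151
  Step 2: search space = 1325151 -> 662575
  Step 3: search space = 662575 -> 331287
  Step 4: search space = 331287 -> 165643
  Step 5: search space = 165643 -> 82821
  Step 6: search space = 82821 -> 41410
  Step 7: search space = 41410 -> 20705
  Step 8: search space = 20705 -> 10352
  Step 9: search space = 10352 -> 5176
  Step 10: search space = 5176 -> 2588
  Step 11: search space = 2588 -> 1294
  Step 12: search space = 1294 -> 647
  Step 13: search space = 647 -> 323
  Step 14: search space = 323 -> 161
  Step 15: search space = 161 -> 80
  Step 16: search space = 80 -> 40
  Step 17: search space = 40 -> 20
  Step 18: search space = 20 -> 10
  Step 19: search space = 10 -> 5
  Step 20: search space = 5 -> 2
  Step 21: search space = 2 -> 1
  Step 22: search space = 1 (final check)
Maximum comparisons = floor(log2(2650302)) + 1 = 21 + 1 = 22


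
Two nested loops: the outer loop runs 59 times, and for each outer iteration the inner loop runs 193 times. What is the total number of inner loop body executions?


Outer loop: 59 iterations
Inner loop: 193 iterations per outer iteration
Total = 59 * 193 = 11387


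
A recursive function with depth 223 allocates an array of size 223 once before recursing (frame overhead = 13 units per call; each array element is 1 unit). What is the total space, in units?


Array allocation: 223 units (allocated once)
Stack frames: 223 deep * 13 per frame = 2899 units
Total = 223 + 2899 = 3122


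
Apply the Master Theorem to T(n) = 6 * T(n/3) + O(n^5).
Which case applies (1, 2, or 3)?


The Master Theorem: T(n) = a*T(n/b) + O(n^c)
  a = 6, b = 3, c = 5
log_b(a) = log_3(6) ~ 1.631
Compare b^c with a: 3^5 = 243 > 6, so c > log_b(a).
Since c > log_b(a), Case 3 applies.
T(n) = O(n^5)
Master Theorem case = 3


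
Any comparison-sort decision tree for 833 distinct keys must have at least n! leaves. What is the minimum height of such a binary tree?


A binary decision tree of height h has at most 2^h leaves and needs at least n! of them, so h >= ceil(log2(n!)).
833! is far too large to multiply out, so use Stirling's series:
  ln(n!) ~ n ln n - n + (1/2) ln(2 pi n) + 1/(12n)  (error below 1/(360 n^3), negligible here)
  ln(833) = 6.7250336
  n ln n = 833 * 6.7250336 = 5601.9530
  (1/2) ln(2 pi * 833) = (1/2) ln(5233.8934) = 4.2815
  1/(12*833) = 0.0001
  ln(833!) ~ 5601.9530 - 833 + 4.2815 + 0.0001 = 4773.2346
Convert to base 2: log2(833!) = 4773.2346 / ln 2 = 4773.2346 / 0.69314718 = 6886.3219
ceil(6886.3219) = 6887


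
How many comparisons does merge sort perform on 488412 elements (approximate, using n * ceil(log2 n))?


Recursion depth: ceil(log2(488412)) = 19
Each recursion level merges n = 488412 elements
Total = 488412 * 19 = 9279828


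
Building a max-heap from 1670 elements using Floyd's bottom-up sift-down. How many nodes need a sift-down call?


In a heap of 1670 elements (0-indexed array):
  Last element index: 1669
  Parent of last element: floor((1669 - 1) / 2) = 834
  Internal nodes: indices 0 to 834
  Count = floor(1670/2) = 835


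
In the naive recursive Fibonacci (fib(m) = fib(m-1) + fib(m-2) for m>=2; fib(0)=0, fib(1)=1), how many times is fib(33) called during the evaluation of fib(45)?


Let N(m) = number of times fib(m) is called while evaluating fib(45).
N(45) = 1 (the initial call).
N(44) = 1 (only fib(45) calls it).
For 1 <= m <= 43: fib(m) is called by fib(m+1) and fib(m+2), so
  N(m) = N(m+1) + N(m+2).
fib(0) is called only by fib(2), so N(0) = N(2).
Walk down from m=45:
  N(45)=1, N(44)=1, N(43)=2, N(42)=3, N(41)=5, N(40)=8, N(39)=13, N(38)=21, N(37)=34, N(36)=55, N(35)=89, N(34)=144, N(33)=233
N(33) = 233


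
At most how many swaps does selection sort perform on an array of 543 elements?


Each of the 542 passes places one element in its final position.
Pass 1: swap minimum into position 0
Pass 2: swap minimum of remaining into position 1
...
Pass 542: last two elements, one swap
Maximum swaps = 543 - 1 = 542


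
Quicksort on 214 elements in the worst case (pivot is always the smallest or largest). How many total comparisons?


In the worst case, each partition step picks the worst pivot:
  Partition 1: 213 comparisons (n-1 elements to compare)
  Partition 2: 212 comparisons
  Partition 3: 211 comparisons
  Partition 4: 210 comparisons
  Partition 5: 209 comparisons
  ...
  Last partition: 0 comparisons
Total = (n-1) + (n-2) + ... + 1 + 0 = n*(n-1)/2
= 214*213/2 = 22791


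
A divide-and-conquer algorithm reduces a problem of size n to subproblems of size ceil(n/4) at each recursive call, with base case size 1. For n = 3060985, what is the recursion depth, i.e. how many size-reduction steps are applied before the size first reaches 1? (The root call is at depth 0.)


Each step divides the size by 4 (rounding up); after k steps the size is ceil(n/4^k), which equals 1 exactly when 4^k >= n.
So the depth is the smallest k with 4^k >= 3060985, i.e. ceil(log_4(3060985)).
4^10 = 1048576 < 3060985 <= 4194304 = 4^11
Recursion depth = 11


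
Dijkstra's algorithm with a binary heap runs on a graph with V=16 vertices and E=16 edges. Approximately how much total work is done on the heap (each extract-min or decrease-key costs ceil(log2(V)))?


Dijkstra with a binary heap: each vertex is extracted once, each edge may relax once.
Each heap operation costs O(log V).
V + E = 16 + 16 = 32
ceil(log2(16)) = 4 (since 2^3 = 8 < 16 <= 16 = 2^4)
Total heap work = (V+E) * ceil(log2(V)) = 32 * 4 = 128


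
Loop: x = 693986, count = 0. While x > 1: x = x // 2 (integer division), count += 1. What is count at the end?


The variable x halves each step:
x = 693986 -> 346993 -> 173496 -> 86748 -> 43374 -> 21687 -> 10843 -> 5421 -> 2710 -> 1355 -> 677 -> 338 -> 169 -> 84 -> 42 -> 21 -> 10 -> 5 -> 2 -> 1
Number of halvings = floor(log2(693986)) = 19


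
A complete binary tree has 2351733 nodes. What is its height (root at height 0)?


In a complete binary tree, level k holds nodes 2^k .. 2^(k+1)-1 (1-indexed).
Height = floor(log2(n)) = floor(log2(2351733)) = 21
Check: 2^21 = 2097152 <= 2351733 < 4194304 = 2^22


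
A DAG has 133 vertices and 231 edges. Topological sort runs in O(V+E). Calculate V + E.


V = 133 (vertex processing)
E = 231 (edge processing)
V + E = 133 + 231 = 364


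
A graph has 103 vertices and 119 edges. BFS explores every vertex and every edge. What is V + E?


A full BFS traversal dequeues each vertex once and examines each edge once.
Vertex visits: 103
Edge visits: 119
V + E = 103 + 119 = 222


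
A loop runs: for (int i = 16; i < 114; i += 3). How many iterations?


Loop starts at i = 16, increments by 3, stops when i >= 114.
Number of iterations = ceil((114 - 16) / 3)
= ceil(98 / 3)
= 33


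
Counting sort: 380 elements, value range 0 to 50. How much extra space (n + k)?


n = 380 (output array)
k = 51 (count array for 51 distinct values)
Extra space = 380 + 51 = 431


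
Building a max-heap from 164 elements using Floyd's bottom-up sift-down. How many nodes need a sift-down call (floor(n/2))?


In a heap of 164 elements (0-indexed array):
  Last element index: 163
  Parent of last element: floor((163 - 1) / 2) = 81
  Internal nodes: indices 0 to 81
  Count = floor(164/2) = 82


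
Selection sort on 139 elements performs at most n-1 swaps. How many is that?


Each of the 138 passes places one element in its final position.
Pass 1: swap minimum into position 0
Pass 2: swap minimum of remaining into position 1
...
Pass 138: last two elements, one swap
Maximum swaps = 139 - 1 = 138


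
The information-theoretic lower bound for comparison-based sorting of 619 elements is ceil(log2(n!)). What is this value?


A binary decision tree of height h has at most 2^h leaves and needs at least n! of them, so h >= ceil(log2(n!)).
619! is far too large to multiply out, so use Stirling's series:
  ln(n!) ~ n ln n - n + (1/2) ln(2 pi n) + 1/(12n)  (error below 1/(360 n^3), negligible here)
  ln(619) = 6.4281053
  n ln n = 619 * 6.4281053 = 3978.9972
  (1/2) ln(2 pi * 619) = (1/2) ln(3889.2917) = 4.1330
  1/(12*619) = 0.0001
  ln(619!) ~ 3978.9972 - 619 + 4.1330 + 0.0001 = 3364.1303
Convert to base 2: log2(619!) = 3364.1303 / ln 2 = 3364.1303 / 0.69314718 = 4853.4141
ceil(4853.4141) = 4854


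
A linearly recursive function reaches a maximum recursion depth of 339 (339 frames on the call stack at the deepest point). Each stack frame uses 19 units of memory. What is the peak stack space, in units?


Maximum recursion depth = 339 frames
Memory per frame = 19 units
Total stack space = depth * frame_size
= 339 * 19 = 6441


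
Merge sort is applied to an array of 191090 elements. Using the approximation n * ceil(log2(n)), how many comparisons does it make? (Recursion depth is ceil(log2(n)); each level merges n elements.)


Merge sort divides the array into halves recursively.
Number of levels = ceil(log2(191090)) = 18
At each level, approximately n = 191090 comparisons are needed for merging.
Total comparisons ~ n * ceil(log2(n)) = 191090 * 18 = 3439620


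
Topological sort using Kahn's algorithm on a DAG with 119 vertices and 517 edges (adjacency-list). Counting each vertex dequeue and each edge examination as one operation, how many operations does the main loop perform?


Kahn's algorithm:
  1. Compute in-degrees: O(V + E)
  2. Process queue: each vertex dequeued once (O(V))
     each edge examined once (O(E))
Total = V + E = 119 + 517 = 636


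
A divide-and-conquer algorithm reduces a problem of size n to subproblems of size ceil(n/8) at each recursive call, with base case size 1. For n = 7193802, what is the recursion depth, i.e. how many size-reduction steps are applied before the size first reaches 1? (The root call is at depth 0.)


Each step divides the size by 8 (rounding up); after k steps the size is ceil(n/8^k), which equals 1 exactly when 8^k >= n.
So the depth is the smallest k with 8^k >= 7193802, i.e. ceil(log_8(7193802)).
8^7 = 2097152 < 7193802 <= 16777216 = 8^8
Recursion depth = 8


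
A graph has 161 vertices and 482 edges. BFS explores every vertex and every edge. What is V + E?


A full BFS traversal dequeues each vertex once and examines each edge once.
Vertex visits: 161
Edge visits: 482
V + E = 161 + 482 = 643


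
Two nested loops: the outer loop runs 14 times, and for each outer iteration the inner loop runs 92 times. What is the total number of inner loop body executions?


Outer loop: 14 iterations
Inner loop: 92 iterations per outer iteration
Total = 14 * 92 = 1288


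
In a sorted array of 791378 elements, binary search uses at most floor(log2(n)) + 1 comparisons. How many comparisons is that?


Halving sequence: 791378 -> 395689 -> 197844 -> 98922 -> 49461 -> 24730 -> 12365 -> 6182 -> 3091 -> 1545 -> 772 -> 386 -> 193 -> 96 -> 48 -> 24 -> 12 -> 6 -> 3 -> 1
Number of halvings = 19
Max comparisons = 19 + 1 = 20


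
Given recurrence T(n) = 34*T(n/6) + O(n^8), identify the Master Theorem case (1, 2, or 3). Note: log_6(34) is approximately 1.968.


Master Theorem parameters: a=34, b=6, c=8
log_b(a) = 1.968
Compare b^c with a: 6^8 = 1679616 > 34, so c > log_b(a).
Comparing c=8 vs log_b(a)=1.968:
8 > 1.968 => Case 3
Result: T(n) = O(n^8)
Master Theorem case = 3


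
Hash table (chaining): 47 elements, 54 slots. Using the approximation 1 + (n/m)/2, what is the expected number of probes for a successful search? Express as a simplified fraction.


Computing expected probes:
alpha = 47/54
= 1 + alpha/2
= 1 + 47/(2*54)
= (2*54 + 47) / (2*54)
= 155/108


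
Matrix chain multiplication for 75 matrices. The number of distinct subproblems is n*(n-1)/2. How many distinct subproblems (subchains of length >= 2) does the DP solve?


Subproblems are indexed by (i, j) where i < j.
Number of such pairs = n*(n-1)/2
= 75 * 74 / 2
= 2775


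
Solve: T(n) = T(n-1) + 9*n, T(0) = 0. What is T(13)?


Expanding the recurrence:
T(13) = T(12) + 9*13
       = T(11) + 9*12 + 9*13
       ...
       = T(0) + 9*(1 + 2 + ... + 13)
       = 0 + 9 * 13*14/2
       = 0 + 9 * 91
       = 0 + 819 = 819


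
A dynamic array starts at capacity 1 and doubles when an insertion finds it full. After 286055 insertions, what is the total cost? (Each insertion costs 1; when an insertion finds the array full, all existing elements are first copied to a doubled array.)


Insertion cost: 286055 (one per element)
Resizes occur just before inserting elements 2, 3, 5, 9, ...
Elements copied at each resize: 1 + 2 + 4 + 8 + 16 + 32 + 64 + 128 + 256 + 512 + 1024 + 2048 + 4096 + 8192 + 16384 + 32768 + 65536 + 131072 + 262144
Sum of copies = 524287 (geometric series: 2^k - 1)
Total = 286055 + 524287 = 810342


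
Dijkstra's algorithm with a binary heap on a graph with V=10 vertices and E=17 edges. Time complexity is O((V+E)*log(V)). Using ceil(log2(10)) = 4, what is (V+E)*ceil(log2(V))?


Dijkstra with a binary heap: each vertex is extracted once, each edge may relax once.
Each heap operation costs O(log V).
V + E = 10 + 17 = 27
ceil(log2(10)) = 4 (since 2^3 = 8 < 10 <= 16 = 2^4)
Total heap work = (V+E) * ceil(log2(V)) = 27 * 4 = 108


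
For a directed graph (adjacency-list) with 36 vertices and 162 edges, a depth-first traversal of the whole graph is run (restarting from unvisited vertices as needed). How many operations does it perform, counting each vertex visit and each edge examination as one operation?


A full DFS traversal visits each vertex once and examines each edge once.
V = 36
E = 162
Sum = 36 + 162 = 198


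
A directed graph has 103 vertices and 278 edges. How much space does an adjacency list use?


Adjacency list: one list head per vertex + one entry per edge
Vertex heads: 103
Edge entries: 278
Total = 103 + 278 = 381


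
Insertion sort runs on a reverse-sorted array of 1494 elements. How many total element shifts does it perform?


Sum of shifts = 1 + 2 + 3 + ... + 1493
= 1494 * 1493 / 2
= 2230542 / 2
= 1115271


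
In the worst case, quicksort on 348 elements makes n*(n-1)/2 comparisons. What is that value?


Sum of comparisons per partition:
347 + 346 + ... + 1 + 0
= 348 * (348 - 1) / 2
= 348 * 347 / 2
= 60378


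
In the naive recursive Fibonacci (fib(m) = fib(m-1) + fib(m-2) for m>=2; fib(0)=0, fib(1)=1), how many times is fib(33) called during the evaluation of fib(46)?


Let N(m) = number of times fib(m) is called while evaluating fib(46).
N(46) = 1 (the initial call).
N(45) = 1 (only fib(46) calls it).
For 1 <= m <= 44: fib(m) is called by fib(m+1) and fib(m+2), so
  N(m) = N(m+1) + N(m+2).
fib(0) is called only by fib(2), so N(0) = N(2).
Walk down from m=46:
  N(46)=1, N(45)=1, N(44)=2, N(43)=3, N(42)=5, N(41)=8, N(40)=13, N(39)=21, N(38)=34, N(37)=55, N(36)=89, N(35)=144, N(34)=233, N(33)=377
N(33) = 377


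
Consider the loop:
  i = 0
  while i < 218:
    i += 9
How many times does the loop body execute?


Starting at i = 0, each iteration adds 9.
Iterations until i >= 218:
  Iteration 1: i = 0 -> i = 9
  Iteration 2: i = 9 -> i = 18
  Iteration 3: i = 18 -> i = 27
  Iteration 4: i = 27 -> i = 36
  Iteration 5: i = 36 -> i = 45
  Iteration 6: i = 45 -> i = 54
  Iteration 7: i = 54 -> i = 63
  Iteration 8: i = 63 -> i = 72
  ... continuing ...
Total iterations = ceil(218/9) = 25


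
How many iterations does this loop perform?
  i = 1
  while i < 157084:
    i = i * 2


The loop variable doubles each iteration:
i = 1 -> 2 -> 4 -> 8 -> 16 -> 32 -> 64 -> 128 -> 256 -> 512 -> 1024 -> 2048 -> 4096 -> 8192 -> 16384 -> 32768 -> 65536 -> 131072 -> 262144 (stop, 262144 >= 157084)
Number of doublings = ceil(log2(157084)) = 18


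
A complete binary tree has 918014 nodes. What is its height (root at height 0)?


In a complete binary tree, level k holds nodes 2^k .. 2^(k+1)-1 (1-indexed).
Height = floor(log2(n)) = floor(log2(918014)) = 19
Check: 2^19 = 524288 <= 918014 < 1048576 = 2^20


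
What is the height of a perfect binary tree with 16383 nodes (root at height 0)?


A perfect binary tree with 16383 nodes:
  16383 = 2^14 - 1
  Levels: 0, 1, ..., 13
  Height = 13


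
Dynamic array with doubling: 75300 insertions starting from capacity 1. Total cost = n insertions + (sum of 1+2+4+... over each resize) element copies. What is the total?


n = 75300
Insertion costs: 75300
Resizes copy 1, 2, 4, ... up to the largest power of 2 that is <= n-1 = 75299, i.e. 65536.
Copy costs = 1 + 2 + 4 + 8 + 16 + 32 + 64 + 128 + 256 + 512 + 1024 + 2048 + 4096 + 8192 + 16384 + 32768 + 65536 = 131071
Total = 75300 + 131071 = 206371


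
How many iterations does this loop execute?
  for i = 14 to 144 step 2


The loop variable i takes values starting at 14 and increments by 2 each iteration.
Sequence: i = 14, 16, 18, 20, 22, 24, 26, 28, 30, ...
The upper bound 144 is inclusive, so the count is floor((last - first) / step) + 1:
floor((144 - 14) / 2) + 1 = floor(130/2) + 1 = 65 + 1 = 66


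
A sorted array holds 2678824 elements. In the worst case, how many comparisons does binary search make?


Halving sequence: 2678824 -> 1339412 -> 669706 -> 334853 -> 167426 -> 83713 -> 41856 -> 20928 -> 10464 -> 5232 -> 2616 -> 1308 -> 654 -> 327 -> 163 -> 81 -> 40 -> 20 -> 10 -> 5 -> 2 -> 1
Number of halvings = 21
Max comparisons = 21 + 1 = 22


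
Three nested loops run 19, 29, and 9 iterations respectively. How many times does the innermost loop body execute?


Loop 1 (outermost): 19 iterations
Loop 2 (middle): 29 iterations per outer
Loop 3 (innermost): 9 iterations per middle
Total = 19 * 29 * 9 = 4959


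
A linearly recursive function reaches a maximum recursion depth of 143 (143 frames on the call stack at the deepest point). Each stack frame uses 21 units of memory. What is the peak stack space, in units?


Maximum recursion depth = 143 frames
Memory per frame = 21 units
Total stack space = depth * frame_size
= 143 * 21 = 3003


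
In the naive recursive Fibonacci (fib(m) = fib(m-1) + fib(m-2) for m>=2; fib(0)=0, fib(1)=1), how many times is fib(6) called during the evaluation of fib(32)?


Let N(m) = number of times fib(m) is called while evaluating fib(32).
N(32) = 1 (the initial call).
N(31) = 1 (only fib(32) calls it).
For 1 <= m <= 30: fib(m) is called by fib(m+1) and fib(m+2), so
  N(m) = N(m+1) + N(m+2).
fib(0) is called only by fib(2), so N(0) = N(2).
Walk down from m=32:
  N(32)=1, N(31)=1, N(30)=2, N(29)=3, N(28)=5, N(27)=8, N(26)=13, N(25)=21, N(24)=34, N(23)=55, N(22)=89, N(21)=144, N(20)=233, N(19)=377, N(18)=610, N(17)=987, N(16)=1597, N(15)=2584, N(14)=4181, N(13)=6765, N(12)=10946, N(11)=17711, N(10)=28657, N(9)=46368, N(8)=75025, N(7)=121393, N(6)=196418
N(6) = 196418


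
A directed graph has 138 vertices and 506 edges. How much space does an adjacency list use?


Adjacency list: one list head per vertex + one entry per edge
Vertex heads: 138
Edge entries: 506
Total = 138 + 506 = 644


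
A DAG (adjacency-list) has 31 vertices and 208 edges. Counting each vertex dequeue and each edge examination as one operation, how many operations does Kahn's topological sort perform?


V = 31 (vertex processing)
E = 208 (edge processing)
V + E = 31 + 208 = 239


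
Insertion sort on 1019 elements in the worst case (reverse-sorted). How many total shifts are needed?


In the worst case (reverse-sorted), each element shifts past all previous:
  Element 1: 1 shifts
  Element 2: 2 shifts
  Element 3: 3 shifts
  Element 4: 4 shifts
  Element 5: 5 shifts
  ...
  Element 1018: 1018 shifts
Total = 1 + 2 + ... + 1018
= 1019*(1019-1)/2 = 518671


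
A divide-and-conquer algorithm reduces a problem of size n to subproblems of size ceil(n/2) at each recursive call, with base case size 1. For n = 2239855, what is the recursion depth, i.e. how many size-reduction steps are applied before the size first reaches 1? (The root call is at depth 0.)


Each step divides the size by 2 (rounding up); after k steps the size is ceil(n/2^k), which equals 1 exactly when 2^k >= n.
So the depth is the smallest k with 2^k >= 2239855, i.e. ceil(log_2(2239855)).
2^21 = 2097152 < 2239855 <= 4194304 = 2^22
Recursion depth = 22


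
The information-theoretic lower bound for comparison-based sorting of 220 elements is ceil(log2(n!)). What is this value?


A binary decision tree of height h has at most 2^h leaves and needs at least n! of them, so h >= ceil(log2(n!)).
220! is far too large to multiply out, so use Stirling's series:
  ln(n!) ~ n ln n - n + (1/2) ln(2 pi n) + 1/(12n)  (error below 1/(360 n^3), negligible here)
  ln(220) = 5.3936275
  n ln n = 220 * 5.3936275 = 1186.5981
  (1/2) ln(2 pi * 220) = (1/2) ln(1382.3008) = 3.6158
  1/(12*220) = 0.0004
  ln(220!) ~ 1186.5981 - 220 + 3.6158 + 0.0004 = 970.2143
Convert to base 2: log2(220!) = 970.2143 / ln 2 = 970.2143 / 0.69314718 = 1399.7234
ceil(1399.7234) = 1400


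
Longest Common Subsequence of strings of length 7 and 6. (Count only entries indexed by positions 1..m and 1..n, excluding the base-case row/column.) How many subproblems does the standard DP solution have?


DP table indexed by positions in both strings.
First string: 7 positions
Second string: 6 positions
Total = 7 * 6 = 42


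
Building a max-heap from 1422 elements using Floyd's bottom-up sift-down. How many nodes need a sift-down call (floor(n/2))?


In a heap of 1422 elements (0-indexed array):
  Last element index: 1421
  Parent of last element: floor((1421 - 1) / 2) = 710
  Internal nodes: indices 0 to 710
  Count = floor(1422/2) = 711


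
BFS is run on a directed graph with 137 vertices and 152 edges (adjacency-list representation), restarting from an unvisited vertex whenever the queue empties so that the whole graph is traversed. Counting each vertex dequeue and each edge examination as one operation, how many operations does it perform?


A full BFS traversal dequeues each vertex exactly once and examines each directed edge exactly once.
V = 137 (vertex processing cost)
E = 152 (edge examination cost)
Total operations proportional to V + E = 137 + 152 = 289


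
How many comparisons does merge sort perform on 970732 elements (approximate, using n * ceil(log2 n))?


Recursion depth: ceil(log2(970732)) = 20
Each recursion level merges n = 970732 elements
Total = 970732 * 20 = 19414640


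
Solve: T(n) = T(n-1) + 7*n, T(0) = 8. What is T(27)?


Expanding the recurrence:
T(27) = T(26) + 7*27
       = T(25) + 7*26 + 7*27
       ...
       = T(0) + 7*(1 + 2 + ... + 27)
       = 8 + 7 * 27*28/2
       = 8 + 7 * 378
       = 8 + 2646 = 2654


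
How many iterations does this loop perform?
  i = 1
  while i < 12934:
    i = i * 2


The loop variable doubles each iteration:
i = 1 -> 2 -> 4 -> 8 -> 16 -> 32 -> 64 -> 128 -> 256 -> 512 -> 1024 -> 2048 -> 4096 -> 8192 -> 16384 (stop, 16384 >= 12934)
Number of doublings = ceil(log2(12934)) = 14


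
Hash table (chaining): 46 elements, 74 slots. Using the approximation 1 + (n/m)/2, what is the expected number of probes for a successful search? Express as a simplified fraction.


Computing expected probes:
alpha = 46/74
= 1 + alpha/2
= 1 + 46/(2*74)
= (2*74 + 46) / (2*74)
= 194/148 = 97/74


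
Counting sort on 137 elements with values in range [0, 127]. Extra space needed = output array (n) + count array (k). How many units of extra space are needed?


Output array size: 137 (to store sorted result)
Count array size: 128 (one slot per possible value, range 0 to 127)
Total extra space = 137 + 128 = 265


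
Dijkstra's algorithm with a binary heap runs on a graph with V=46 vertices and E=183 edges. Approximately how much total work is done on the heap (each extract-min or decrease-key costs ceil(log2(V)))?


Dijkstra with a binary heap: each vertex is extracted once, each edge may relax once.
Each heap operation costs O(log V).
V + E = 46 + 183 = 229
ceil(log2(46)) = 6 (since 2^5 = 32 < 46 <= 64 = 2^6)
Total heap work = (V+E) * ceil(log2(V)) = 229 * 6 = 1374


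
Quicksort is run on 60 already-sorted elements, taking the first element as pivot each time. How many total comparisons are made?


Sum of comparisons per partition:
59 + 58 + ... + 1 + 0
= 60 * (60 - 1) / 2
= 60 * 59 / 2
= 1770


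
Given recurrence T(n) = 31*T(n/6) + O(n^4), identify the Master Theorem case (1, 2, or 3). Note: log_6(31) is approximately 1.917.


Master Theorem parameters: a=31, b=6, c=4
log_b(a) = 1.917
Compare b^c with a: 6^4 = 1296 > 31, so c > log_b(a).
Comparing c=4 vs log_b(a)=1.917:
4 > 1.917 => Case 3
Result: T(n) = O(n^4)
Master Theorem case = 3


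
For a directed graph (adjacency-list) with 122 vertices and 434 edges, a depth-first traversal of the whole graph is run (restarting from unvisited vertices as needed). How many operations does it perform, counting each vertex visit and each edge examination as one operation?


A full DFS traversal visits each vertex once and examines each edge once.
V = 122
E = 434
Sum = 122 + 434 = 556


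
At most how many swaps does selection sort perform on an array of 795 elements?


Each of the 794 passes places one element in its final position.
Pass 1: swap minimum into position 0
Pass 2: swap minimum of remaining into position 1
...
Pass 794: last two elements, one swap
Maximum swaps = 795 - 1 = 794


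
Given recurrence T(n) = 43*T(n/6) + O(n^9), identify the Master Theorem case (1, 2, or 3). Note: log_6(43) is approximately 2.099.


Master Theorem parameters: a=43, b=6, c=9
log_b(a) = 2.099
Compare b^c with a: 6^9 = 10077696 > 43, so c > log_b(a).
Comparing c=9 vs log_b(a)=2.099:
9 > 2.099 => Case 3
Result: T(n) = O(n^9)
Master Theorem case = 3


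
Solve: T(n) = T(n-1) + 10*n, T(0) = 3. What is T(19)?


Expanding the recurrence:
T(19) = T(18) + 10*19
       = T(17) + 10*18 + 10*19
       ...
       = T(0) + 10*(1 + 2 + ... + 19)
       = 3 + 10 * 19*20/2
       = 3 + 10 * 190
       = 3 + 1900 = 1903


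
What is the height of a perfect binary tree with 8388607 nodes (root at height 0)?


A perfect binary tree with 8388607 nodes:
  8388607 = 2^23 - 1
  Levels: 0, 1, ..., 22
  Height = 22


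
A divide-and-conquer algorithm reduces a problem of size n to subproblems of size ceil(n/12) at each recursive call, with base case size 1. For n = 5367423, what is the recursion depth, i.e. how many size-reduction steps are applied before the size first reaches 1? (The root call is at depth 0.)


Each step divides the size by 12 (rounding up); after k steps the size is ceil(n/12^k), which equals 1 exactly when 12^k >= n.
So the depth is the smallest k with 12^k >= 5367423, i.e. ceil(log_12(5367423)).
12^6 = 2985984 < 5367423 <= 35831808 = 12^7
Recursion depth = 7


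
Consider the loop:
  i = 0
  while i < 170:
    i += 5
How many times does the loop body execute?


Starting at i = 0, each iteration adds 5.
Iterations until i >= 170:
  Iteration 1: i = 0 -> i = 5
  Iteration 2: i = 5 -> i = 10
  Iteration 3: i = 10 -> i = 15
  Iteration 4: i = 15 -> i = 20
  Iteration 5: i = 20 -> i = 25
  Iteration 6: i = 25 -> i = 30
  Iteration 7: i = 30 -> i = 35
  Iteration 8: i = 35 -> i = 40
  ... continuing ...
Total iterations = ceil(170/5) = 34


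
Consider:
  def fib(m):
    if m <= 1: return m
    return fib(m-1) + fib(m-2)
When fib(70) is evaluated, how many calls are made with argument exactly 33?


Let N(m) = number of times fib(m) is called while evaluating fib(70).
N(70) = 1 (the initial call).
N(69) = 1 (only fib(70) calls it).
For 1 <= m <= 68: fib(m) is called by fib(m+1) and fib(m+2), so
  N(m) = N(m+1) + N(m+2).
fib(0) is called only by fib(2), so N(0) = N(2).
Walk down from m=70:
  N(70)=1, N(69)=1, N(68)=2, N(67)=3, N(66)=5, N(65)=8, N(64)=13, N(63)=21, N(62)=34, N(61)=55, N(60)=89, N(59)=144, N(58)=233, N(57)=377, N(56)=610, N(55)=987, N(54)=1597, N(53)=2584, N(52)=4181, N(51)=6765, N(50)=10946, N(49)=17711, N(48)=28657, N(47)=46368, N(46)=75025, N(45)=121393, N(44)=196418, N(43)=317811, N(42)=514229, N(41)=832040, N(40)=1346269, N(39)=2178309, N(38)=3524578, N(37)=5702887, N(36)=9227465, N(35)=14930352, N(34)=24157817, N(33)=39088169
N(33) = 39088169


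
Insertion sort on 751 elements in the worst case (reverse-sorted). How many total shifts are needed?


In the worst case (reverse-sorted), each element shifts past all previous:
  Element 1: 1 shifts
  Element 2: 2 shifts
  Element 3: 3 shifts
  Element 4: 4 shifts
  Element 5: 5 shifts
  ...
  Element 750: 750 shifts
Total = 1 + 2 + ... + 750
= 751*(751-1)/2 = 281625


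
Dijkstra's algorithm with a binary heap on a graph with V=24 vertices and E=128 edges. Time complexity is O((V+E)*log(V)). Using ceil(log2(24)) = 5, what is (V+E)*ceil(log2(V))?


Dijkstra with a binary heap: each vertex is extracted once, each edge may relax once.
Each heap operation costs O(log V).
V + E = 24 + 128 = 152
ceil(log2(24)) = 5 (since 2^4 = 16 < 24 <= 32 = 2^5)
Total heap work = (V+E) * ceil(log2(V)) = 152 * 5 = 760


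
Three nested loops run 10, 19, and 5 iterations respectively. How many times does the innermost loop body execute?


Loop 1 (outermost): 10 iterations
Loop 2 (middle): 19 iterations per outer
Loop 3 (innermost): 5 iterations per middle
Total = 10 * 19 * 5 = 950


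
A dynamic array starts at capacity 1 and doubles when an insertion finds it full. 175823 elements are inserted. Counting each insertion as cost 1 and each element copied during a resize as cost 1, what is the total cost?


n = 175823
Insertion costs: 175823
Resizes copy 1, 2, 4, ... up to the largest power of 2 that is <= n-1 = 175822, i.e. 131072.
Copy costs = 1 + 2 + 4 + 8 + 16 + 32 + 64 + 128 + 256 + 512 + 1024 + 2048 + 4096 + 8192 + 16384 + 32768 + 65536 + 131072 = 262143
Total = 175823 + 262143 = 437966


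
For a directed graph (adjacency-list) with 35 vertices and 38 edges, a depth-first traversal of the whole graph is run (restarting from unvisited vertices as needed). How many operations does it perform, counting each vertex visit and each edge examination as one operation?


A full DFS traversal visits each vertex once and examines each edge once.
V = 35
E = 38
Sum = 35 + 38 = 73


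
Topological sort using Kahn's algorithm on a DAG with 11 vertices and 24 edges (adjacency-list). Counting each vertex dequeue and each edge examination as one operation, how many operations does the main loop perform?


Kahn's algorithm:
  1. Compute in-degrees: O(V + E)
  2. Process queue: each vertex dequeued once (O(V))
     each edge examined once (O(E))
Total = V + E = 11 + 24 = 35


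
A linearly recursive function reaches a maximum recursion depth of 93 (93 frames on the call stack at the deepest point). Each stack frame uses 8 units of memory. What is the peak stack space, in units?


Maximum recursion depth = 93 frames
Memory per frame = 8 units
Total stack space = depth * frame_size
= 93 * 8 = 744


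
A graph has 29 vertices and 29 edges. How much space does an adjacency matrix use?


Adjacency matrix: V x V grid of entries
Space = V^2 = 29^2 = 29 * 29 = 841


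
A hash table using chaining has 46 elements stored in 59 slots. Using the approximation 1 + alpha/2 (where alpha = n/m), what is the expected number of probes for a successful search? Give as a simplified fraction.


Load factor alpha = n/m = 46/59
Expected probes = 1 + alpha/2 = 1 + 46/(2*59)
= 1 + 46/118
= 118/118 + 46/118
= 164/118
Simplify: 82/59


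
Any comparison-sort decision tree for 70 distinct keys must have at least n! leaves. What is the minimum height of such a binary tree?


A binary decision tree of height h has at most 2^h leaves and needs at least n! of them, so h >= ceil(log2(n!)).
70! is far too large to multiply out, so use Stirling's series:
  ln(n!) ~ n ln n - n + (1/2) ln(2 pi n) + 1/(12n)  (error below 1/(360 n^3), negligible here)
  ln(70) = 4.2484952
  n ln n = 70 * 4.2484952 = 297.3947
  (1/2) ln(2 pi * 70) = (1/2) ln(439.8230) = 3.0432
  1/(12*70) = 0.0012
  ln(70!) ~ 297.3947 - 70 + 3.0432 + 0.0012 = 230.4391
Convert to base 2: log2(70!) = 230.4391 / ln 2 = 230.4391 / 0.69314718 = 332.4533
ceil(332.4533) = 333


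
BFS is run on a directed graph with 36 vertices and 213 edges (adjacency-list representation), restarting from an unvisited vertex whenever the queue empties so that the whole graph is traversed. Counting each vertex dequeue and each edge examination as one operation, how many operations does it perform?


A full BFS traversal dequeues each vertex exactly once and examines each directed edge exactly once.
V = 36 (vertex processing cost)
E = 213 (edge examination cost)
Total operations proportional to V + E = 36 + 213 = 249


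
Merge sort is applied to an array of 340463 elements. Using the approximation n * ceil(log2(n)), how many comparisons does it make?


Merge sort divides the array into halves recursively.
Number of levels = ceil(log2(340463)) = 19
At each level, approximately n = 340463 comparisons are needed for merging.
Total comparisons ~ n * ceil(log2(n)) = 340463 * 19 = 6468797


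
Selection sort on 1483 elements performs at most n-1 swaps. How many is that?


Each of the 1482 passes places one element in its final position.
Pass 1: swap minimum into position 0
Pass 2: swap minimum of remaining into position 1
...
Pass 1482: last two elements, one swap
Maximum swaps = 1483 - 1 = 1482


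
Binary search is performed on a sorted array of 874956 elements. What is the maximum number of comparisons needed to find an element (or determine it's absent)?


Binary search halves the search space each comparison:
  Step 1: search space = 874956 -> 437478
  Step 2: search space = 437478 -> 218739
  Step 3: search space = 218739 -> 109369
  Step 4: search space = 109369 -> 54684
  Step 5: search space = 54684 -> 27342
  Step 6: search space = 27342 -> 13671
  Step 7: search space = 13671 -> 6835
  Step 8: search space = 6835 -> 3417
  Step 9: search space = 3417 -> 1708
  Step 10: search space = 1708 -> 854
  Step 11: search space = 854 -> 427
  Step 12: search space = 427 -> 213
  Step 13: search space = 213 -> 106
  Step 14: search space = 106 -> 53
  Step 15: search space = 53 -> 26
  Step 16: search space = 26 -> 13
  Step 17: search space = 13 -> 6
  Step 18: search space = 6 -> 3
  Step 19: search space = 3 -> 1
  Step 20: search space = 1 (final check)
Maximum comparisons = floor(log2(874956)) + 1 = 19 + 1 = 20


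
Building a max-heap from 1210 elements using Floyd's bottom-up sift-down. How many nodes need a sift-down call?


In a heap of 1210 elements (0-indexed array):
  Last element index: 1209
  Parent of last element: floor((1209 - 1) / 2) = 604
  Internal nodes: indices 0 to 604
  Count = floor(1210/2) = 605


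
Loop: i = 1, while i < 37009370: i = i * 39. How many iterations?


i multiplies by 39 each step:
i = 1 -> 39 -> 1521 -> 59319 -> 2313441 -> 90224199 (stop)
Iterations = ceil(log_39(37009370)) = 5


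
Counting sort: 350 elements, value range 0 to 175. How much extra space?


n = 350 (output array)
k = 176 (count array for 176 distinct values)
Extra space = 350 + 176 = 526
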